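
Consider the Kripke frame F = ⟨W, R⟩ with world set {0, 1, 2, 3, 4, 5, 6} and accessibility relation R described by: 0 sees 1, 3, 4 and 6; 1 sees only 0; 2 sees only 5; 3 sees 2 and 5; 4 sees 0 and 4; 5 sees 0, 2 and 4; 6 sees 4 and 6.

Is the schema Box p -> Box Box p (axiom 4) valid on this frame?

By correspondence theory, 4 is valid on a frame iff R is transitive.
Transitive: no — 0 R 3 and 3 R 2, but not 0 R 2.

No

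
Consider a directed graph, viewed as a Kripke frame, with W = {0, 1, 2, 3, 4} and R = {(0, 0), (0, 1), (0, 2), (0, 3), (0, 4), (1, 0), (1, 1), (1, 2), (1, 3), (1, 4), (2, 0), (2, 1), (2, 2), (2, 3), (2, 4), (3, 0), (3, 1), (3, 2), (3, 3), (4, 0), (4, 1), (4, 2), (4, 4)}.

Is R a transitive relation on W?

No

Transitive: no — 3 R 0 and 0 R 4, but not 3 R 4.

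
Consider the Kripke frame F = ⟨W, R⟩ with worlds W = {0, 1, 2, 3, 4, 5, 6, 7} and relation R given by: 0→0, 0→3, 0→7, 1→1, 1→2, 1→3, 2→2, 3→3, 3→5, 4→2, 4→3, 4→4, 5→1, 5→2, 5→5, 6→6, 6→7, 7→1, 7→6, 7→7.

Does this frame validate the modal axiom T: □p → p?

Yes

The schema T characterises exactly the reflexive frames.
Reflexive: yes — every world is R-related to itself.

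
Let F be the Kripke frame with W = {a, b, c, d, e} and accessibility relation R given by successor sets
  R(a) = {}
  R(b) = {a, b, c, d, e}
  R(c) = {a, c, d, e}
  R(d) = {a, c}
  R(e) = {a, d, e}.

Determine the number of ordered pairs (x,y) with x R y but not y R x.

Enumerating: (b,a), (b,c), (b,d), (b,e), (c,a), (c,e), (d,a), (e,a), (e,d).

9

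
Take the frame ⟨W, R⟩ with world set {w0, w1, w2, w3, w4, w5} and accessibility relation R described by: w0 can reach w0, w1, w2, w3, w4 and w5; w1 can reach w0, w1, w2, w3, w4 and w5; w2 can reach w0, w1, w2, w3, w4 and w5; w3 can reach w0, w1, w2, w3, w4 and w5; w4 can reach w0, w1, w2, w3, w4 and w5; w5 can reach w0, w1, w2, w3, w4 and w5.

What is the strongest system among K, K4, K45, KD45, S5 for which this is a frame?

S5

Transitive (axiom 4): yes — every two-step R-path is closed by a direct edge.
Euclidean (axiom 5): yes — any two successors of a common world are R-related.
Serial (axiom D): yes — every world has a successor (e.g. w0 R w0).
Reflexive (axiom T): yes — every world is R-related to itself.
So F validates K, K4, K45, KD45, S5. The strongest is S5.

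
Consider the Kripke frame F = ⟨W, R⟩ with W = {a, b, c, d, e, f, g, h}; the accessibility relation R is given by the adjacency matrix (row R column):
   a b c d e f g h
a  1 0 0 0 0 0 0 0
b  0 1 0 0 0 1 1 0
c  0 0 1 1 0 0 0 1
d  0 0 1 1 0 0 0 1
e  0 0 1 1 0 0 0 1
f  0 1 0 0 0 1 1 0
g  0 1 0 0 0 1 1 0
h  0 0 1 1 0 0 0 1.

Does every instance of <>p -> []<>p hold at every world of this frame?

The schema 5 characterises exactly the Euclidean frames.
Euclidean: yes — any two successors of a common world are R-related.

Yes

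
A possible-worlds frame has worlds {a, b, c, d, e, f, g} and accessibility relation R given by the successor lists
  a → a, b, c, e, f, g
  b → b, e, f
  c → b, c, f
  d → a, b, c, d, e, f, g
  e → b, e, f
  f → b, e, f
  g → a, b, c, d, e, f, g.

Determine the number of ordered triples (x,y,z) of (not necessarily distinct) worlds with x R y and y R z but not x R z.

Enumerating: (a,g,d), (c,b,e), (c,f,e).

3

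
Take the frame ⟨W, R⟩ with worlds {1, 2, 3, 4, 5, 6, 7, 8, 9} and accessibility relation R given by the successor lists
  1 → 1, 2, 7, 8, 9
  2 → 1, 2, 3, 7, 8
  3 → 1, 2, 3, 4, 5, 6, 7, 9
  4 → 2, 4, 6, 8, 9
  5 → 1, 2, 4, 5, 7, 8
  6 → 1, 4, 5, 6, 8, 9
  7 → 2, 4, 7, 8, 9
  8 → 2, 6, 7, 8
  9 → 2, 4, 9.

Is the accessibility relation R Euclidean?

Euclidean: no — 1 R 2 and 1 R 9, but not 2 R 9.

No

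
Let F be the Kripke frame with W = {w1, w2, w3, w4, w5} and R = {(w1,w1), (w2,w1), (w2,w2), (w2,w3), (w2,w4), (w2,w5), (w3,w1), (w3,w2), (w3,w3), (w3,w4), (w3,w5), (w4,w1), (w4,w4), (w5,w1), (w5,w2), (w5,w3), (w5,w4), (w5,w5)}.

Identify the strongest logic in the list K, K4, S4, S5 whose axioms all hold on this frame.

S4

Transitive (axiom 4): yes — every two-step R-path is closed by a direct edge.
Reflexive (axiom T): yes — every world is R-related to itself.
Euclidean (axiom 5): no — w2 R w1 and w2 R w3, but not w1 R w3.
So F validates K, K4, S4; S5 would additionally require R to be Euclidean. The strongest is S4.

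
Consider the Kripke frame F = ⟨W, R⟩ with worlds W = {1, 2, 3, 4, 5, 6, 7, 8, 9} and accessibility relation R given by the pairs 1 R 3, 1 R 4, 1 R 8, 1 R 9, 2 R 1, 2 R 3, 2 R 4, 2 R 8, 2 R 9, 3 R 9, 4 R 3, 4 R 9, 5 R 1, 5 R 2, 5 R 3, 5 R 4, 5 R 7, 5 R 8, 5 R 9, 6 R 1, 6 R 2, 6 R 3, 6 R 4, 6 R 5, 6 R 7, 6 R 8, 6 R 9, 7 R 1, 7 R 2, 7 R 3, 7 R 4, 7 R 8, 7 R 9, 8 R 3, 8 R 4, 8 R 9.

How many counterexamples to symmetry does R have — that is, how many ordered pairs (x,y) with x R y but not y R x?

Enumerating: (1,3), (1,4), (1,8), (1,9), (2,1), (2,3), (2,4), (2,8), (2,9), (3,9), (4,3), (4,9), … and 24 more.
Total: 36.

36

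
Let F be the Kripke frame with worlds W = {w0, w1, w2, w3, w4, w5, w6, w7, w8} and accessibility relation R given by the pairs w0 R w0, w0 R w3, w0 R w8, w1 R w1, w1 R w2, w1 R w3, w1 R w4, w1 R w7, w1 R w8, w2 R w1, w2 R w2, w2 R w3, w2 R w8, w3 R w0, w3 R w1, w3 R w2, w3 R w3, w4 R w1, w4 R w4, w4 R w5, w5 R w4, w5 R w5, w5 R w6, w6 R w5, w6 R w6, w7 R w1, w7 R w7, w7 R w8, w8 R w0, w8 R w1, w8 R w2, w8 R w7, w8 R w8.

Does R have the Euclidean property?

No

Euclidean: no — w0 R w3 and w0 R w8, but not w3 R w8.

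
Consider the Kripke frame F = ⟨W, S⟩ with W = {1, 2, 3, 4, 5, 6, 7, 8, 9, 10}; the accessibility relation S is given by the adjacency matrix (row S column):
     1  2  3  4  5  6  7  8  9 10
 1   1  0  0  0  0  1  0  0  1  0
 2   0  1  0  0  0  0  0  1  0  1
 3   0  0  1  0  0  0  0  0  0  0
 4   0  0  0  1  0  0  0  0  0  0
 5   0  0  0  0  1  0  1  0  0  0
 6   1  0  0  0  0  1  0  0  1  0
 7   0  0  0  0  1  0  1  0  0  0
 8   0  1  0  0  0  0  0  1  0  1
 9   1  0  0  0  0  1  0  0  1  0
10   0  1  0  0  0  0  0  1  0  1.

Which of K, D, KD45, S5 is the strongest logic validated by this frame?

S5

Serial (axiom D): yes — every world has a successor (e.g. 1 S 1).
Euclidean (axiom 5): yes — any two successors of a common world are S-related.
Transitive (axiom 4): yes — every two-step S-path is closed by a direct edge.
Reflexive (axiom T): yes — every world is S-related to itself.
So F validates K, D, KD45, S5. The strongest is S5.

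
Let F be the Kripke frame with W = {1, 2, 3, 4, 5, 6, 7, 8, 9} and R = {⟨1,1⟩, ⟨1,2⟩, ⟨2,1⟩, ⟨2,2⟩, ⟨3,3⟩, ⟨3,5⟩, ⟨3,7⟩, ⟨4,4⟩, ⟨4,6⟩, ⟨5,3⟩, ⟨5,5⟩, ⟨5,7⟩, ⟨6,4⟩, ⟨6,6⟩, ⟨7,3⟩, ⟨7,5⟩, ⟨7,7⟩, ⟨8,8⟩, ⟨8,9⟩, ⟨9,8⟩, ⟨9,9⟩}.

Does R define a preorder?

Yes

Reflexive: yes — every world is R-related to itself.
Transitive: yes — every two-step R-path is closed by a direct edge.
So R is a preorder.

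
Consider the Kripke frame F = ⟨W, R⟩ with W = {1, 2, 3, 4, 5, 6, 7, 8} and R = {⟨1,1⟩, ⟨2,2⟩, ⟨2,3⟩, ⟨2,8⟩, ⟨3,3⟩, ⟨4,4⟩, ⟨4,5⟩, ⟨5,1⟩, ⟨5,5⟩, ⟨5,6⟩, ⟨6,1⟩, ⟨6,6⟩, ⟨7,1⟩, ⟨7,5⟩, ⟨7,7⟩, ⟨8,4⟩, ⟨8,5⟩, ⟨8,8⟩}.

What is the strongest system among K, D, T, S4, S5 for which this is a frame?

Serial (axiom D): yes — every world has a successor (e.g. 1 R 1).
Reflexive (axiom T): yes — every world is R-related to itself.
Transitive (axiom 4): no — 2 R 8 and 8 R 4, but not 2 R 4.
Euclidean (axiom 5): no — 2 R 3 and 2 R 8, but not 3 R 8.
So F validates K, D, T; S4 would additionally require R to be transitive. The strongest is T.

T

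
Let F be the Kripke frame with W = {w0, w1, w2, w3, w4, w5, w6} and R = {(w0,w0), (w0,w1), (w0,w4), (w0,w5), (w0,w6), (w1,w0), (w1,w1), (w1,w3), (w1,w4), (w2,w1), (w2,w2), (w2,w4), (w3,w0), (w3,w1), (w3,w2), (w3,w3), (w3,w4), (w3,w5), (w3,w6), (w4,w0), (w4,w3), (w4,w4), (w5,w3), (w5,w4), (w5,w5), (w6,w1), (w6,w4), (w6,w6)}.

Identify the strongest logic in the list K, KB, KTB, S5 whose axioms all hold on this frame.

Symmetric (axiom B): no — w0 R w5 but not w5 R w0.
Reflexive (axiom T): yes — every world is R-related to itself.
Euclidean (axiom 5): no — w0 R w1 and w0 R w5, but not w1 R w5.
So F validates K; KB would additionally require R to be symmetric. The strongest is K.

K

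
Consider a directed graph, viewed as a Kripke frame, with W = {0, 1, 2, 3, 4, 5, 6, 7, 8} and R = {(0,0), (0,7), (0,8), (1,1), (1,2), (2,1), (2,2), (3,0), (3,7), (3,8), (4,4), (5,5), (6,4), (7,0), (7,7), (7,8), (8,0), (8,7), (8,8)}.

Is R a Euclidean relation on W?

Euclidean: yes — any two successors of a common world are R-related.

Yes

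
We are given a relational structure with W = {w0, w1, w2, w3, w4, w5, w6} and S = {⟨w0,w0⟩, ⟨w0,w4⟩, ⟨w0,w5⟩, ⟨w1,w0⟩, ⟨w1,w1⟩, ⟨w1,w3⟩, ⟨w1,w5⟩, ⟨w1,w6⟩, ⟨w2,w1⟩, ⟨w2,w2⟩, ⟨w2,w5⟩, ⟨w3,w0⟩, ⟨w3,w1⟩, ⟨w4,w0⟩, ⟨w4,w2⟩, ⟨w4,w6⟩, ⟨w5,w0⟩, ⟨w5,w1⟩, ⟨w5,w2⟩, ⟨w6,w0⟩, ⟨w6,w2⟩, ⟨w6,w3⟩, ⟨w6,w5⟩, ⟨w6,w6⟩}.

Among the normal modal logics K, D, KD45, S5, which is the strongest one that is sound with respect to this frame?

D

Serial (axiom D): yes — every world has a successor (e.g. w0 S w0).
Euclidean (axiom 5): no — w0 S w4 and w0 S w5, but not w4 S w5.
Transitive (axiom 4): no — w0 S w4 and w4 S w2, but not w0 S w2.
Reflexive (axiom T): no — w3 is not related to itself.
So F validates K, D; KD45 would additionally require S to be Euclidean and transitive. The strongest is D.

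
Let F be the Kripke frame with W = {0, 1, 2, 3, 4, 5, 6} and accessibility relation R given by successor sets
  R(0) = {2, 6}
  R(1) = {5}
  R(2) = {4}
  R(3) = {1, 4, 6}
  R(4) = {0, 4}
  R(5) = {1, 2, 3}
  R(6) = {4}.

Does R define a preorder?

No

Reflexive: no — 0 is not related to itself.
Transitive: no — 0 R 2 and 2 R 4, but not 0 R 4.
So R is not a preorder.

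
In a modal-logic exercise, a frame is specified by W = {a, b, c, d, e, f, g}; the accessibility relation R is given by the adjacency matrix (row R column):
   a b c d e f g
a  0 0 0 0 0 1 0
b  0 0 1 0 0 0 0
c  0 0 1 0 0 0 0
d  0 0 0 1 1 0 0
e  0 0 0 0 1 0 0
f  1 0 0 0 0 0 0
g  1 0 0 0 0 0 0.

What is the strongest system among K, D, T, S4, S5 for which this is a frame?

Serial (axiom D): yes — every world has a successor (e.g. a R f).
Reflexive (axiom T): no — a is not related to itself.
Transitive (axiom 4): no — g R a and a R f, but not g R f.
Euclidean (axiom 5): no — a R f and a R f, but not f R f.
So F validates K, D; T would additionally require R to be reflexive. The strongest is D.

D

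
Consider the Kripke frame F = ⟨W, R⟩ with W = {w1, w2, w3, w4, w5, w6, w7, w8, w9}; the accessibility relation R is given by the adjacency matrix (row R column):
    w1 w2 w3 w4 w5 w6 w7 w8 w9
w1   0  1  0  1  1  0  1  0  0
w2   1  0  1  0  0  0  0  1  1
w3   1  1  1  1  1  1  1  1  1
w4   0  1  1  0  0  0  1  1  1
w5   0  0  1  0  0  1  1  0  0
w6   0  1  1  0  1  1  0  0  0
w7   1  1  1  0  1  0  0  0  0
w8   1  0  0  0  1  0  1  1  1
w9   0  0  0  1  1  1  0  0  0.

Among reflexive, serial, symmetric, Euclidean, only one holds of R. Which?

serial

Reflexive: no — w1 is not related to itself.
Serial: yes — every world has a successor (e.g. w1 R w2).
Symmetric: no — w1 R w4 but not w4 R w1.
Euclidean: no — w1 R w2 and w1 R w4, but not w2 R w4.
Only serial holds.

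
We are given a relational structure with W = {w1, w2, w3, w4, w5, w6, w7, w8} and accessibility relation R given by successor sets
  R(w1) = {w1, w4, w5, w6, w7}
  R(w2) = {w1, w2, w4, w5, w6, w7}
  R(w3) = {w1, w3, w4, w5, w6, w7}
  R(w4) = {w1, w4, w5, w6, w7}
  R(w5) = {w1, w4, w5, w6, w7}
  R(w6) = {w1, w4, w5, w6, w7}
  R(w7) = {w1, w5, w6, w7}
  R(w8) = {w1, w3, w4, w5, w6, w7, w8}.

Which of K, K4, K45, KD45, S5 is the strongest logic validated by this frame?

Transitive (axiom 4): no — w7 R w1 and w1 R w4, but not w7 R w4.
Euclidean (axiom 5): no — w1 R w7 and w1 R w4, but not w7 R w4.
Serial (axiom D): yes — every world has a successor (e.g. w1 R w1).
Reflexive (axiom T): yes — every world is R-related to itself.
So F validates K; K4 would additionally require R to be transitive. The strongest is K.

K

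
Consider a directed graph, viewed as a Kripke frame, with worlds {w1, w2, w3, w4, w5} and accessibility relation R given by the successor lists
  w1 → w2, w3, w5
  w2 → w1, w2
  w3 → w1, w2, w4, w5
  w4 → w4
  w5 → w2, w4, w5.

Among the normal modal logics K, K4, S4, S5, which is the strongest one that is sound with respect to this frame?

K

Transitive (axiom 4): no — w1 R w3 and w3 R w4, but not w1 R w4.
Reflexive (axiom T): no — w1 is not related to itself.
Euclidean (axiom 5): no — w1 R w2 and w1 R w3, but not w2 R w3.
So F validates K; K4 would additionally require R to be transitive. The strongest is K.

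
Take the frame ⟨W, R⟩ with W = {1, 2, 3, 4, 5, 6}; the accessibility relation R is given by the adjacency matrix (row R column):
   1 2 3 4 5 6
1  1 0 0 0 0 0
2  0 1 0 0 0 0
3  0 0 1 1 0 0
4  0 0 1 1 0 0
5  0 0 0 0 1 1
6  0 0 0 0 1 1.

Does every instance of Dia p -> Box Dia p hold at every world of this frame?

Yes

Axiom 5 corresponds to the accessibility relation being Euclidean.
Euclidean: yes — any two successors of a common world are R-related.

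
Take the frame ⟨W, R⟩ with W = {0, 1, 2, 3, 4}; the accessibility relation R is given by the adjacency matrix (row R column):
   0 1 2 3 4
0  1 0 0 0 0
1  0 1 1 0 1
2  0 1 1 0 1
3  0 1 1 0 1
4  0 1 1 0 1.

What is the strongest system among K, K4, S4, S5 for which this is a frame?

Transitive (axiom 4): yes — every two-step R-path is closed by a direct edge.
Reflexive (axiom T): no — 3 is not related to itself.
Euclidean (axiom 5): yes — any two successors of a common world are R-related.
So F validates K, K4; S4 would additionally require R to be reflexive. The strongest is K4.

K4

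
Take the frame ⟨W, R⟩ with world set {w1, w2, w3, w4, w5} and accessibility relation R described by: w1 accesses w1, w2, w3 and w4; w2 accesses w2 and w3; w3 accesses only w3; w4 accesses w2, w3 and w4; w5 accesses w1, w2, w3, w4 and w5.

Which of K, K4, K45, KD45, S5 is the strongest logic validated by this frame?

Transitive (axiom 4): yes — every two-step R-path is closed by a direct edge.
Euclidean (axiom 5): no — w1 R w2 and w1 R w4, but not w2 R w4.
Serial (axiom D): yes — every world has a successor (e.g. w1 R w1).
Reflexive (axiom T): yes — every world is R-related to itself.
So F validates K, K4; K45 would additionally require R to be Euclidean. The strongest is K4.

K4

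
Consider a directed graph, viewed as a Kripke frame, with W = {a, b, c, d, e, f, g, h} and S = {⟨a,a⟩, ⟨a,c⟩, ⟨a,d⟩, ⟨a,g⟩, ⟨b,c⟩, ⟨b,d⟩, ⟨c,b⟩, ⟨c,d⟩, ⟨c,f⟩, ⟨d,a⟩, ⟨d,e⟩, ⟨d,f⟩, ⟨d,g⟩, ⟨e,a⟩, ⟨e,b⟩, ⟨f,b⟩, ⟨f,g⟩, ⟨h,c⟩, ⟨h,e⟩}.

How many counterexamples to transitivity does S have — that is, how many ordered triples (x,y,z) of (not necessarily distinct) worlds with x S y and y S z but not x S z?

31

Enumerating: (a,c,b), (a,c,f), (a,d,e), (a,d,f), (b,c,b), (b,c,f), (b,d,a), (b,d,e), (b,d,f), (b,d,g), (c,b,c), (c,d,a), … and 19 more.
Total: 31.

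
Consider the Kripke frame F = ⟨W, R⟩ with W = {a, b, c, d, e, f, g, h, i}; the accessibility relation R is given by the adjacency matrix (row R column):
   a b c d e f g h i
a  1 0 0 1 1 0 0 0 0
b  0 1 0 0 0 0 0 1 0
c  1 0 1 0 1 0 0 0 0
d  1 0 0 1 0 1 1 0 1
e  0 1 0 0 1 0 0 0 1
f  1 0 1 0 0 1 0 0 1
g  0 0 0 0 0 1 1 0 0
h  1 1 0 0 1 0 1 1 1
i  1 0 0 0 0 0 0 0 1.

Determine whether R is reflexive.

Yes

Reflexive: yes — every world is R-related to itself.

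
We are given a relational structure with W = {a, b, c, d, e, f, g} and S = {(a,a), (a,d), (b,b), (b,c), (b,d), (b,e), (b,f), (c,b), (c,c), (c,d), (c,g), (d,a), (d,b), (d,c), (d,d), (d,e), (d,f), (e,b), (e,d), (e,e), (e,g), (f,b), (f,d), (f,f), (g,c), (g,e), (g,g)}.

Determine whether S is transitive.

Transitive: no — a S d and d S b, but not a S b.

No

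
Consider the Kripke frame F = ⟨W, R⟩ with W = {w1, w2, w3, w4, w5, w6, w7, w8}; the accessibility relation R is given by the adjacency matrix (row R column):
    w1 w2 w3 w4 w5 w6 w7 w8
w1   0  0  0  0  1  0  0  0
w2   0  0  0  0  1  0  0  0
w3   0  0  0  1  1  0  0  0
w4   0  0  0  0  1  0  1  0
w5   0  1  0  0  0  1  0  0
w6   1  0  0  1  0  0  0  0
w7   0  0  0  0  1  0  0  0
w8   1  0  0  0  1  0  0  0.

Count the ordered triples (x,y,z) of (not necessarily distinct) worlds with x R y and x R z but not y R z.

20

Enumerating: (w1,w5,w5), (w2,w5,w5), (w3,w4,w4), (w3,w5,w4), (w3,w5,w5), (w4,w5,w5), (w4,w5,w7), (w4,w7,w7), (w5,w2,w2), (w5,w2,w6), (w5,w6,w2), (w5,w6,w6), … and 8 more.
Total: 20.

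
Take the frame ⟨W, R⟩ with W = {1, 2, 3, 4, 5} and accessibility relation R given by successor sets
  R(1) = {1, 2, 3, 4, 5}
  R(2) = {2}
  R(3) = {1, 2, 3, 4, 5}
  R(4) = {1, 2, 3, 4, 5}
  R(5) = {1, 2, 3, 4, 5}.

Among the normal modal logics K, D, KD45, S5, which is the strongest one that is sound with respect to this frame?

Serial (axiom D): yes — every world has a successor (e.g. 1 R 1).
Euclidean (axiom 5): no — 1 R 2 and 1 R 3, but not 2 R 3.
Transitive (axiom 4): yes — every two-step R-path is closed by a direct edge.
Reflexive (axiom T): yes — every world is R-related to itself.
So F validates K, D; KD45 would additionally require R to be Euclidean. The strongest is D.

D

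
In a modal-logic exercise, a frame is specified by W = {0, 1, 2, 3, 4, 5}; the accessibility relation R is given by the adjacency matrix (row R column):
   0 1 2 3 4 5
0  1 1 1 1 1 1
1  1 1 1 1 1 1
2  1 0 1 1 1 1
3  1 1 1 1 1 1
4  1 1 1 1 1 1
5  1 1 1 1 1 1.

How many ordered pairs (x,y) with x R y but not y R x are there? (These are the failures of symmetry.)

1

Enumerating: (1,2).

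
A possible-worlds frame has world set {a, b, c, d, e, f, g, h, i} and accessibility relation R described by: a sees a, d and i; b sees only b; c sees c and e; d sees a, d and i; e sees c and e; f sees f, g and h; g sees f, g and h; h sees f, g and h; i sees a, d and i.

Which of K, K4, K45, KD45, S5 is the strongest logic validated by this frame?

S5

Transitive (axiom 4): yes — every two-step R-path is closed by a direct edge.
Euclidean (axiom 5): yes — any two successors of a common world are R-related.
Serial (axiom D): yes — every world has a successor (e.g. a R a).
Reflexive (axiom T): yes — every world is R-related to itself.
So F validates K, K4, K45, KD45, S5. The strongest is S5.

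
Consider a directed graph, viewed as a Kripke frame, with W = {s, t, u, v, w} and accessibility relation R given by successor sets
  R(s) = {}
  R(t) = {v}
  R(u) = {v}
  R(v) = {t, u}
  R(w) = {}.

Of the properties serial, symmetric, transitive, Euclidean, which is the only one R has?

Serial: no — s has no R-successor.
Symmetric: yes — every pair in R has its reverse in R.
Transitive: no — t R v and v R u, but not t R u.
Euclidean: no — v R t and v R u, but not t R u.
Only symmetric holds.

symmetric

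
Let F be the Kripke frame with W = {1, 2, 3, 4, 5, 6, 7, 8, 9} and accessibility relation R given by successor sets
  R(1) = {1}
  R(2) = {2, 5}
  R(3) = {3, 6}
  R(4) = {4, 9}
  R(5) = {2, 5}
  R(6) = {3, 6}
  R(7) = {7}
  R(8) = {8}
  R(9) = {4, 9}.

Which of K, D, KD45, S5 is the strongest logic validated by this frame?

S5

Serial (axiom D): yes — every world has a successor (e.g. 1 R 1).
Euclidean (axiom 5): yes — any two successors of a common world are R-related.
Transitive (axiom 4): yes — every two-step R-path is closed by a direct edge.
Reflexive (axiom T): yes — every world is R-related to itself.
So F validates K, D, KD45, S5. The strongest is S5.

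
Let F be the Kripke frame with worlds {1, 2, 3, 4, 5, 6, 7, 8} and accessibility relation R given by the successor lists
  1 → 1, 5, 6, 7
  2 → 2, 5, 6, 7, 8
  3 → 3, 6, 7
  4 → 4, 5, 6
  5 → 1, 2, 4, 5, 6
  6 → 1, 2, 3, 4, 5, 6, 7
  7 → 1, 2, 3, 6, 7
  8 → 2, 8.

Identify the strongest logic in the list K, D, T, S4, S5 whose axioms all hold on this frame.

Serial (axiom D): yes — every world has a successor (e.g. 1 R 1).
Reflexive (axiom T): yes — every world is R-related to itself.
Transitive (axiom 4): no — 1 R 5 and 5 R 2, but not 1 R 2.
Euclidean (axiom 5): no — 1 R 5 and 1 R 7, but not 5 R 7.
So F validates K, D, T; S4 would additionally require R to be transitive. The strongest is T.

T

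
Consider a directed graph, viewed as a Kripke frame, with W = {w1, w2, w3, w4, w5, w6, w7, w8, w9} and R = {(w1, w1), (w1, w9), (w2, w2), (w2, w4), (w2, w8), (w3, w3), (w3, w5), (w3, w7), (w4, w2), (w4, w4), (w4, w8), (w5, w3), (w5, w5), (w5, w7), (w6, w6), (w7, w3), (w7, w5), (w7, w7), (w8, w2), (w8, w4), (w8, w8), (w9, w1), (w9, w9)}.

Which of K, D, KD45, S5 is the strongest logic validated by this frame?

Serial (axiom D): yes — every world has a successor (e.g. w1 R w1).
Euclidean (axiom 5): yes — any two successors of a common world are R-related.
Transitive (axiom 4): yes — every two-step R-path is closed by a direct edge.
Reflexive (axiom T): yes — every world is R-related to itself.
So F validates K, D, KD45, S5. The strongest is S5.

S5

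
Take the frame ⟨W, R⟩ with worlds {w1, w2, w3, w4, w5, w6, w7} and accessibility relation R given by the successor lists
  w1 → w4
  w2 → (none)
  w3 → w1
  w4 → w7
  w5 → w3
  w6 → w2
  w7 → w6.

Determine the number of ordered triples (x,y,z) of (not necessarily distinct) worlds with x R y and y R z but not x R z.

Enumerating: (w1,w4,w7), (w3,w1,w4), (w4,w7,w6), (w5,w3,w1), (w7,w6,w2).

5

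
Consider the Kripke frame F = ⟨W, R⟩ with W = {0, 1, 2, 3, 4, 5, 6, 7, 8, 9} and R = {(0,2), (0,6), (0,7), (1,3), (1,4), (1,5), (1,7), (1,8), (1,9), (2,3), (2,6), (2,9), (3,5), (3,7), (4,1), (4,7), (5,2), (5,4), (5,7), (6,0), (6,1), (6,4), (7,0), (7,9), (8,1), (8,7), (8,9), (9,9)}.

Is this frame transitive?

No

Transitive: no — 0 R 2 and 2 R 3, but not 0 R 3.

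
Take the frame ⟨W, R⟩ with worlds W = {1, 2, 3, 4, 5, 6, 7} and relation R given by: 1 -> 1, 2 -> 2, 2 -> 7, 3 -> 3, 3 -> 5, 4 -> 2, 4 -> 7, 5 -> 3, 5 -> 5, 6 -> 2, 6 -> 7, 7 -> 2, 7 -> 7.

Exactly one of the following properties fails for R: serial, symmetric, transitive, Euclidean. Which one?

Serial: yes — every world has a successor (e.g. 1 R 1).
Symmetric: no — 4 R 2 but not 2 R 4.
Transitive: yes — every two-step R-path is closed by a direct edge.
Euclidean: yes — any two successors of a common world are R-related.
Only symmetric fails.

symmetric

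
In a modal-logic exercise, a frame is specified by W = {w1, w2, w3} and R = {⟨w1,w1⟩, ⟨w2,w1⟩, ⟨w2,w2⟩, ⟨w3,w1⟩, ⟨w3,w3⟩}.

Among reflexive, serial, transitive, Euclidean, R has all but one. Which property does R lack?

Euclidean

Reflexive: yes — every world is R-related to itself.
Serial: yes — every world has a successor (e.g. w1 R w1).
Transitive: yes — every two-step R-path is closed by a direct edge.
Euclidean: no — w2 R w1 and w2 R w2, but not w1 R w2.
Only Euclidean fails.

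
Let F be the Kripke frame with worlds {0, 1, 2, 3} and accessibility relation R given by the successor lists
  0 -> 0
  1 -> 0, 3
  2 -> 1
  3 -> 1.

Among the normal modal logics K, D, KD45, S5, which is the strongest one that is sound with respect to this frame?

Serial (axiom D): yes — every world has a successor (e.g. 0 R 0).
Euclidean (axiom 5): no — 1 R 0 and 1 R 3, but not 0 R 3.
Transitive (axiom 4): no — 2 R 1 and 1 R 0, but not 2 R 0.
Reflexive (axiom T): no — 1 is not related to itself.
So F validates K, D; KD45 would additionally require R to be Euclidean and transitive. The strongest is D.

D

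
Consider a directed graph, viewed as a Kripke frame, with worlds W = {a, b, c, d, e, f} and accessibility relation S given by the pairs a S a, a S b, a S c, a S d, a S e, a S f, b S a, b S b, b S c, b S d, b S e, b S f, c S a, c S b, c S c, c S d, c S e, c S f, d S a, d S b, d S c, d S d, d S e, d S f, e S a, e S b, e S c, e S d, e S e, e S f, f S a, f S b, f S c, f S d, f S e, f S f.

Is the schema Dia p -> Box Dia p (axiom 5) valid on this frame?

Yes

By correspondence theory, 5 is valid on a frame iff S is Euclidean.
Euclidean: yes — any two successors of a common world are S-related.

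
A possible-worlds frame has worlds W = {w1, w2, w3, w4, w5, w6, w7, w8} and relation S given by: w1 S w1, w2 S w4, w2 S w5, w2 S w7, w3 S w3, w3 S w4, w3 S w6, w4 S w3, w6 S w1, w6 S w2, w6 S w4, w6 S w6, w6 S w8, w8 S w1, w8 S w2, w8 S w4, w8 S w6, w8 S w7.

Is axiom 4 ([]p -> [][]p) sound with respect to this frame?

Axiom 4 corresponds to the accessibility relation being transitive.
Transitive: no — w2 S w4 and w4 S w3, but not w2 S w3.

No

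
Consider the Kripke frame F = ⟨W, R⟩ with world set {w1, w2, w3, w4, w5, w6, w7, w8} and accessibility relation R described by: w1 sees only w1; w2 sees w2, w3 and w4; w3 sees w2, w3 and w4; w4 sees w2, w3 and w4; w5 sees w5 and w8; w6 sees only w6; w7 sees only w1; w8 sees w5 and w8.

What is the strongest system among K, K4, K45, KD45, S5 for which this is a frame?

Transitive (axiom 4): yes — every two-step R-path is closed by a direct edge.
Euclidean (axiom 5): yes — any two successors of a common world are R-related.
Serial (axiom D): yes — every world has a successor (e.g. w1 R w1).
Reflexive (axiom T): no — w7 is not related to itself.
So F validates K, K4, K45, KD45; S5 would additionally require R to be reflexive. The strongest is KD45.

KD45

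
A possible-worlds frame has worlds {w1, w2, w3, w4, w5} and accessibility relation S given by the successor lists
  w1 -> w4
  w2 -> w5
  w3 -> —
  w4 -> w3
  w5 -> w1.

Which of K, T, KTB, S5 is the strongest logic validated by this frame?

Reflexive (axiom T): no — w1 is not related to itself.
Symmetric (axiom B): no — w1 S w4 but not w4 S w1.
Euclidean (axiom 5): no — w1 S w4 and w1 S w4, but not w4 S w4.
So F validates K; T would additionally require S to be reflexive. The strongest is K.

K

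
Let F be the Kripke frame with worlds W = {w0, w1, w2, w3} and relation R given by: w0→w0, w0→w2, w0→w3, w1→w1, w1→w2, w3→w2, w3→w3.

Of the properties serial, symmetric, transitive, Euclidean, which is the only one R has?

transitive

Serial: no — w2 has no R-successor.
Symmetric: no — w0 R w2 but not w2 R w0.
Transitive: yes — every two-step R-path is closed by a direct edge.
Euclidean: no — w0 R w2 and w0 R w3, but not w2 R w3.
Only transitive holds.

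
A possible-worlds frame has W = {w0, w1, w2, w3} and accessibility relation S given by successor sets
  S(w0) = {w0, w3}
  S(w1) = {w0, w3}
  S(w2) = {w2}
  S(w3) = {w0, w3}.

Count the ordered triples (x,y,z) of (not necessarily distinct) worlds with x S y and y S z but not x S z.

0

S is transitive; there are no such tuples.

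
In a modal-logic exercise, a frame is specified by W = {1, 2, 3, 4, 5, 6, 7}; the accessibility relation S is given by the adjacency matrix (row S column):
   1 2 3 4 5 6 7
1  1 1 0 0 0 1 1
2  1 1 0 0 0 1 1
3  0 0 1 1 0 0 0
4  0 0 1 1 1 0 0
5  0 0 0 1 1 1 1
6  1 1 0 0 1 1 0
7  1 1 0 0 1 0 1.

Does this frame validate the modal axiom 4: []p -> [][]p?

By correspondence theory, 4 is valid on a frame iff S is transitive.
Transitive: no — 1 S 6 and 6 S 5, but not 1 S 5.

No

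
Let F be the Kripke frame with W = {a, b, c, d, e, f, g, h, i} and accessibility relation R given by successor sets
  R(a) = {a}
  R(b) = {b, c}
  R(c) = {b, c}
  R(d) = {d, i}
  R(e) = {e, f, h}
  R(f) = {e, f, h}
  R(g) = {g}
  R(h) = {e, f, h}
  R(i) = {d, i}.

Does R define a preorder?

Yes

Reflexive: yes — every world is R-related to itself.
Transitive: yes — every two-step R-path is closed by a direct edge.
So R is a preorder.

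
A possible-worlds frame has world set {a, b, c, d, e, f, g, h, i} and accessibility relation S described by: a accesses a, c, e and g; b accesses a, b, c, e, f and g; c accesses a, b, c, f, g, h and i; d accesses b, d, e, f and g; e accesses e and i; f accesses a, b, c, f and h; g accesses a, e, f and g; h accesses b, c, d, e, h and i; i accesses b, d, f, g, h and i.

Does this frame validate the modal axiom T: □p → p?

Axiom T corresponds to the accessibility relation being reflexive.
Reflexive: yes — every world is S-related to itself.

Yes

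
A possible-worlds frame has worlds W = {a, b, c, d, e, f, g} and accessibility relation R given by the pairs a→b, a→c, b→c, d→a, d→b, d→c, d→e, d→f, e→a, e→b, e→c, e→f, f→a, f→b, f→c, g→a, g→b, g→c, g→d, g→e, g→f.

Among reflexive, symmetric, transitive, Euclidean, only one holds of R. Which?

Reflexive: no — a is not related to itself.
Symmetric: no — a R b but not b R a.
Transitive: yes — every two-step R-path is closed by a direct edge.
Euclidean: no — a R c and a R b, but not c R b.
Only transitive holds.

transitive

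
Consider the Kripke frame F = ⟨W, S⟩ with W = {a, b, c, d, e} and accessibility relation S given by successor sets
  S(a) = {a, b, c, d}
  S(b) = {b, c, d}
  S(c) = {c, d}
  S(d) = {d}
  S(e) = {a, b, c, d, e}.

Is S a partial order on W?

Yes

Reflexive: yes — every world is S-related to itself.
Transitive: yes — every two-step S-path is closed by a direct edge.
Antisymmetric: yes — no distinct pair is related both ways.
So S is a partial order.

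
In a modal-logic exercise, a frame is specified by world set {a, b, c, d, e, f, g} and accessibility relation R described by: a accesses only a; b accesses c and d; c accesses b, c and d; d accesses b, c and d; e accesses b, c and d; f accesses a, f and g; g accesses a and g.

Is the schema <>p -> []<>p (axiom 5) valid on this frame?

No

Axiom 5 corresponds to the accessibility relation being Euclidean.
Euclidean: no — f R a and f R g, but not a R g.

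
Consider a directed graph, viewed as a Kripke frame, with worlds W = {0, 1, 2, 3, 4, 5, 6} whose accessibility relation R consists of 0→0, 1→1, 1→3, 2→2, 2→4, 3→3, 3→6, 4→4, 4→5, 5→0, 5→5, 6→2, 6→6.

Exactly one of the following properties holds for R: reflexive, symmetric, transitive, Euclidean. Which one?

Reflexive: yes — every world is R-related to itself.
Symmetric: no — 1 R 3 but not 3 R 1.
Transitive: no — 1 R 3 and 3 R 6, but not 1 R 6.
Euclidean: no — 1 R 3 and 1 R 1, but not 3 R 1.
Only reflexive holds.

reflexive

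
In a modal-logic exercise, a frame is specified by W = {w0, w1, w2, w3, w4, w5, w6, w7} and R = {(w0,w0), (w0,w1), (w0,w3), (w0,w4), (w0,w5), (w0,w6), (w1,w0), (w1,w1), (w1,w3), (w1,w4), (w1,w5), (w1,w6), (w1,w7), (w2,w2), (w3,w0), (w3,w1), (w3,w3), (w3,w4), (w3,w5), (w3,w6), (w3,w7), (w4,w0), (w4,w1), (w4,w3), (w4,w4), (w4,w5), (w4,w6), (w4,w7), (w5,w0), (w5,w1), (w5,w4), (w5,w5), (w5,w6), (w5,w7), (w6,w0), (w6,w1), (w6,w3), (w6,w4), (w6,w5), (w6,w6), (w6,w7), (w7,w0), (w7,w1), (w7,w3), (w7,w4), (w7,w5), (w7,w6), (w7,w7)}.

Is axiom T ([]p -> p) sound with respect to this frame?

Axiom T corresponds to the accessibility relation being reflexive.
Reflexive: yes — every world is R-related to itself.

Yes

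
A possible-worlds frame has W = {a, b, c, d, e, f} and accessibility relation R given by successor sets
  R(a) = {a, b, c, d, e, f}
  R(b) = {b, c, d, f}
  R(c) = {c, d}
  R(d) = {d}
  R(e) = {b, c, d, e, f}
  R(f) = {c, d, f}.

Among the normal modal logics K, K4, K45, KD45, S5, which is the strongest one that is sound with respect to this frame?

K4

Transitive (axiom 4): yes — every two-step R-path is closed by a direct edge.
Euclidean (axiom 5): no — a R b and a R e, but not b R e.
Serial (axiom D): yes — every world has a successor (e.g. a R a).
Reflexive (axiom T): yes — every world is R-related to itself.
So F validates K, K4; K45 would additionally require R to be Euclidean. The strongest is K4.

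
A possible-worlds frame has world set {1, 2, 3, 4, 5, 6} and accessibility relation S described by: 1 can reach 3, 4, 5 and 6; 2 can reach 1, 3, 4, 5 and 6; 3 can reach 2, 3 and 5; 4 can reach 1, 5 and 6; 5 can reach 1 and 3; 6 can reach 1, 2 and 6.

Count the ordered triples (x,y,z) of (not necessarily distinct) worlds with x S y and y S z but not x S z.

26

Enumerating: (1,3,2), (1,4,1), (1,5,1), (1,6,1), (1,6,2), (2,3,2), (2,6,2), (3,2,1), (3,2,4), (3,2,6), (3,5,1), (4,1,3), … and 14 more.
Total: 26.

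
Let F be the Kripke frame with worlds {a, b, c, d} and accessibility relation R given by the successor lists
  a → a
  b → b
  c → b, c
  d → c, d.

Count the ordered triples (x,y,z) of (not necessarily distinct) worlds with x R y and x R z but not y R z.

2

Enumerating: (c,b,c), (d,c,d).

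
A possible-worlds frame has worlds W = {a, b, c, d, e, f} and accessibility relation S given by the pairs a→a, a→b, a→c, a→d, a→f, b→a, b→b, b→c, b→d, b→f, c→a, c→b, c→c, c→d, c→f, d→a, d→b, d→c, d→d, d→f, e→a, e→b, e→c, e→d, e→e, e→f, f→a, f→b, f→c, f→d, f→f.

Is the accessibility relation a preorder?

Yes

Reflexive: yes — every world is S-related to itself.
Transitive: yes — every two-step S-path is closed by a direct edge.
So S is a preorder.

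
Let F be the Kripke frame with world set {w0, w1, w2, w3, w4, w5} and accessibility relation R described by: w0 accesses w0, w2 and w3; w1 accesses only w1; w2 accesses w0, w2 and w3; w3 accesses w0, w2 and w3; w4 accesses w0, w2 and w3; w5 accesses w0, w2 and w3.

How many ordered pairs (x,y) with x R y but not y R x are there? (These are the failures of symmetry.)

Enumerating: (w4,w0), (w4,w2), (w4,w3), (w5,w0), (w5,w2), (w5,w3).

6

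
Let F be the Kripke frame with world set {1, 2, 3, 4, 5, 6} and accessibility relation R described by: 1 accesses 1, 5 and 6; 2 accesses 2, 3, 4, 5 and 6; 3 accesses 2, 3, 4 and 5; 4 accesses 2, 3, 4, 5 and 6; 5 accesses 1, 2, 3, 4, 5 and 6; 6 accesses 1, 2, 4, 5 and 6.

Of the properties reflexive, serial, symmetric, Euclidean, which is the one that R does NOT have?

Euclidean

Reflexive: yes — every world is R-related to itself.
Serial: yes — every world has a successor (e.g. 1 R 1).
Symmetric: yes — every pair in R has its reverse in R.
Euclidean: no — 2 R 3 and 2 R 6, but not 3 R 6.
Only Euclidean fails.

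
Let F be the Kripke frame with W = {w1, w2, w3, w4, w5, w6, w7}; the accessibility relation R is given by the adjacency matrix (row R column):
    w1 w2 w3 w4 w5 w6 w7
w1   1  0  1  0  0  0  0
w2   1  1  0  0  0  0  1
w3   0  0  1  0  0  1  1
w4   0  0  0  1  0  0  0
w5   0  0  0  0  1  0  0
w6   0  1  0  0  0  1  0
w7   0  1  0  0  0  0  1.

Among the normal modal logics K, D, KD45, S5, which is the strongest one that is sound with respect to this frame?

D

Serial (axiom D): yes — every world has a successor (e.g. w1 R w1).
Euclidean (axiom 5): no — w2 R w1 and w2 R w7, but not w1 R w7.
Transitive (axiom 4): no — w1 R w3 and w3 R w6, but not w1 R w6.
Reflexive (axiom T): yes — every world is R-related to itself.
So F validates K, D; KD45 would additionally require R to be Euclidean and transitive. The strongest is D.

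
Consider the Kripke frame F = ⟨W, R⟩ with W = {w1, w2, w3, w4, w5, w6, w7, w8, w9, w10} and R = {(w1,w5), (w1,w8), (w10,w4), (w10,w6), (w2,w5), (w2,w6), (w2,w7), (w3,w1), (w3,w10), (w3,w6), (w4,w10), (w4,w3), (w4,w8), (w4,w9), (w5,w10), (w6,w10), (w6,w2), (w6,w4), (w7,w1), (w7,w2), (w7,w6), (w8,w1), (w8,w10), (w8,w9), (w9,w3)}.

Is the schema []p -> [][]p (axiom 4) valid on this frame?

No

Axiom 4 corresponds to the accessibility relation being transitive.
Transitive: no — w1 R w5 and w5 R w10, but not w1 R w10.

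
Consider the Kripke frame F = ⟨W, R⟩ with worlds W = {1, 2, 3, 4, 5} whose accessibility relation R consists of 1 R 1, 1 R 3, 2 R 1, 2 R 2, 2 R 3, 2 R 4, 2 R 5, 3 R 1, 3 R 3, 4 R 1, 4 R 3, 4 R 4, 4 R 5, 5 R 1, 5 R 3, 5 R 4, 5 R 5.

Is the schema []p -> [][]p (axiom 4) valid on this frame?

Yes

The schema 4 characterises exactly the transitive frames.
Transitive: yes — every two-step R-path is closed by a direct edge.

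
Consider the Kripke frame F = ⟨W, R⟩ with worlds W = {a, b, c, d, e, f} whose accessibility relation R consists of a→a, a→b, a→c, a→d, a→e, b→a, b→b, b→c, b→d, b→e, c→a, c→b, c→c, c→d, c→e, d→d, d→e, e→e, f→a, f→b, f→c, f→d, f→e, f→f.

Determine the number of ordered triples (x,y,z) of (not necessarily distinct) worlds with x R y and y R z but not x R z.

R is transitive; there are no such tuples.

0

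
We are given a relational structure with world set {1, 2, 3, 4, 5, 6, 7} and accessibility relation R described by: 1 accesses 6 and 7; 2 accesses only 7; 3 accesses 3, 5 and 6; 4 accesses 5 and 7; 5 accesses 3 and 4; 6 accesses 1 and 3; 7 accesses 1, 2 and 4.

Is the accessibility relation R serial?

Yes

Serial: yes — every world has a successor (e.g. 1 R 6).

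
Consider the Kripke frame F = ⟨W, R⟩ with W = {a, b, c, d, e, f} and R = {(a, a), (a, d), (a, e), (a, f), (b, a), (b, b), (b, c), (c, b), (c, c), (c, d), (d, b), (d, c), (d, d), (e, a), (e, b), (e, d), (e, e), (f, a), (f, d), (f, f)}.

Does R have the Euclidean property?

Euclidean: no — a R d and a R e, but not d R e.

No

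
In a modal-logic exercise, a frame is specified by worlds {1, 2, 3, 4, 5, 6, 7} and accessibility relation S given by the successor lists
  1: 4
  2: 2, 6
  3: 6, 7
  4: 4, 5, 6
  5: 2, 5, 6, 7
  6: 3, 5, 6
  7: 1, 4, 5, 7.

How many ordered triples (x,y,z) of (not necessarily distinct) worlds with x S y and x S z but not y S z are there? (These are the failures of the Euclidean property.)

21

Enumerating: (2,6,2), (3,6,7), (3,7,6), (4,5,4), (4,6,4), (5,2,5), (5,2,7), (5,6,2), (5,6,7), (5,7,2), (5,7,6), (6,3,3), … and 9 more.
Total: 21.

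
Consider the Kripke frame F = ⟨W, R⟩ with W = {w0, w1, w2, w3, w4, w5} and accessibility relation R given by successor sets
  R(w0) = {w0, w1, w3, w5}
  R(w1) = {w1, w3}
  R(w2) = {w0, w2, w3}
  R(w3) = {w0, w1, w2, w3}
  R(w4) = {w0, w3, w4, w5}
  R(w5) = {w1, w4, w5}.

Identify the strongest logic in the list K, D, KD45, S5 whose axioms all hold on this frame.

D

Serial (axiom D): yes — every world has a successor (e.g. w0 R w0).
Euclidean (axiom 5): no — w0 R w1 and w0 R w5, but not w1 R w5.
Transitive (axiom 4): no — w0 R w3 and w3 R w2, but not w0 R w2.
Reflexive (axiom T): yes — every world is R-related to itself.
So F validates K, D; KD45 would additionally require R to be Euclidean and transitive. The strongest is D.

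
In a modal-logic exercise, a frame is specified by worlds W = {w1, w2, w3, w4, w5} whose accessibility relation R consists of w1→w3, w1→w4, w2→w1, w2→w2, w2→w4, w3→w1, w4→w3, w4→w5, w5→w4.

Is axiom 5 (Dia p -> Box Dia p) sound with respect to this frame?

No

The schema 5 characterises exactly the Euclidean frames.
Euclidean: no — w1 R w3 and w1 R w4, but not w3 R w4.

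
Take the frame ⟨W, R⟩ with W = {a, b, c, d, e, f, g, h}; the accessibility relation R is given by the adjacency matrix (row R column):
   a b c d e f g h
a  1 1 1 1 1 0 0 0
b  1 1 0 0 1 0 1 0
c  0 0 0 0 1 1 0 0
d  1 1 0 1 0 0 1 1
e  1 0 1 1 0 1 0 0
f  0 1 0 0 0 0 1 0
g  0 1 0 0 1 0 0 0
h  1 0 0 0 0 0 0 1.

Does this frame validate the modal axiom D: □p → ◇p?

The schema D characterises exactly the serial frames.
Serial: yes — every world has a successor (e.g. a R a).

Yes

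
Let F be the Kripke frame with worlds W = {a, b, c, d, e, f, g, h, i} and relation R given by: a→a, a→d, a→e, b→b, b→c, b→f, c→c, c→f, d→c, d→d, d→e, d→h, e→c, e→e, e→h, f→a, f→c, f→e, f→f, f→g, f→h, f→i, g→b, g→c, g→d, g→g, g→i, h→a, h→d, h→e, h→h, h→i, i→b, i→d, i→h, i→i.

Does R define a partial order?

No

Reflexive: yes — every world is R-related to itself.
Transitive: no — a R d and d R c, but not a R c.
Antisymmetric: no — c R f and f R c with c ≠ f.
So R is not a partial order.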